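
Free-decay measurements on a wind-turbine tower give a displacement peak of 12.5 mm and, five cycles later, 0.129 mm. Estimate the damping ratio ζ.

0.144

Logarithmic decrement δ = (1/n)·ln(x₀/x_n) = (1/5)·ln(12.5/0.129) = (1/5)·ln(96.90) = 0.9147.
ζ = δ/√(4π² + δ²) = 0.9147/√(39.48 + 0.837) = 0.9147/6.349 = 0.1441.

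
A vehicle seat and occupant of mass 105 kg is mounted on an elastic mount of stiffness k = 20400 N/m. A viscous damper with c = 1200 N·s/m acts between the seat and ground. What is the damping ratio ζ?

0.410

ω_n = √(k/m) = √(20400/105) = 13.94 rad/s.
Critical damping c_c = 2√(k·m) = 2√(20400 × 105) = 2927 N·s/m, so ζ = c/c_c = 1200/2927 = 0.4100.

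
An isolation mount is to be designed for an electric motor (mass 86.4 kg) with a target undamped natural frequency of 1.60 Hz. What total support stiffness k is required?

8730 N/m

ω_n = 2πf_n = 2π × 1.60 = 10.05 rad/s.
k = m·ω_n² = 86.4 × 10.05² = 86.4 × 101.1 = 8732 N/m.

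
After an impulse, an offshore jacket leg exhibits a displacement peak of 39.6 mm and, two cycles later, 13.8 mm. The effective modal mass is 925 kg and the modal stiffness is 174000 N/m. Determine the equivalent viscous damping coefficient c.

2120 N·s/m

Logarithmic decrement δ = (1/n)·ln(x₀/x_n) = (1/2)·ln(39.6/13.8) = (1/2)·ln(2.870) = 0.5271.
ζ = δ/√(4π² + δ²) = 0.5271/√(39.48 + 0.278) = 0.5271/6.305 = 0.08359.
c = ζ · 2√(km) = 0.08359 × 2√(174000 × 925) = 0.08359 × 25370 = 2121 N·s/m.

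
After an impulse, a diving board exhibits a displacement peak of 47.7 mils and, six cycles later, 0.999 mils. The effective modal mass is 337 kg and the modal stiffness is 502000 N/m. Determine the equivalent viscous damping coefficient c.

Logarithmic decrement δ = (1/n)·ln(x₀/x_n) = (1/6)·ln(47.7/0.999) = (1/6)·ln(47.75) = 0.6443.
ζ = δ/√(4π² + δ²) = 0.6443/√(39.48 + 0.415) = 0.6443/6.316 = 0.1020.
c = ζ · 2√(km) = 0.1020 × 2√(502000 × 337) = 0.1020 × 26010 = 2654 N·s/m.

2650 N·s/m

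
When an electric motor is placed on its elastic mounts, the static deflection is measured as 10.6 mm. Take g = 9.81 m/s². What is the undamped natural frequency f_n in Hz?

4.84 Hz

ω_n = √(g/δ_st) = √(9.81/0.0106) = √925.5 = 30.42 rad/s.
f_n = ω_n/(2π) = 30.42/6.283 = 4.842 Hz.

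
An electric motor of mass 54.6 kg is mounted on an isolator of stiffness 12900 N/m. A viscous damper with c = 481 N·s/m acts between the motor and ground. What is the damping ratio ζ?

0.287

ω_n = √(k/m) = √(12900/54.6) = 15.37 rad/s.
Critical damping c_c = 2√(k·m) = 2√(12900 × 54.6) = 1678 N·s/m, so ζ = c/c_c = 481/1678 = 0.2866.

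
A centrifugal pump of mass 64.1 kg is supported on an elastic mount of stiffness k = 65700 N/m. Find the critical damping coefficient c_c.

c_c = 2√(k·m) = 2√(65700 × 64.1) = 2 × 2052 = 4104 N·s/m.

4100 N·s/m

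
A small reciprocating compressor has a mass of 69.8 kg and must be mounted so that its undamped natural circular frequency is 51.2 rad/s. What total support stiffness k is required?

183000 N/m

k = m·ω_n² = 69.8 × 51.20² = 69.8 × 2621 = 183000 N/m.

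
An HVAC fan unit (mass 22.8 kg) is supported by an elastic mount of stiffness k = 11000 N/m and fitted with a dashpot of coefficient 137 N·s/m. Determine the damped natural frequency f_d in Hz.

ω_n = √(k/m) = √(11000/22.8) = 21.96 rad/s.
Critical damping c_c = 2√(k·m) = 2√(11000 × 22.8) = 1002 N·s/m, so ζ = c/c_c = 137/1002 = 0.1368.
ω_d = ω_n√(1 − ζ²) = 21.96 × √(1 − 0.0187) = 21.76 rad/s.
f_d = ω_d/(2π) = 3.463 Hz.

3.46 Hz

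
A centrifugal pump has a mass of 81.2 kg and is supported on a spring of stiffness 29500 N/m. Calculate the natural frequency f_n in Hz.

3.03 Hz

ω_n = √(k/m) = √(29500/81.2) = √363.3 = 19.06 rad/s.
f_n = ω_n/(2π) = 19.06/6.283 = 3.034 Hz.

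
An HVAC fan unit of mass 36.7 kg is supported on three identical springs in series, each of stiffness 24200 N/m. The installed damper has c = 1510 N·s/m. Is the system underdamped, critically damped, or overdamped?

overdamped

Series springs: 1/k_eq = 3/24200, so k_eq = 24200/3 = 8067 N/m.
c_c = 2√(k_eq·m) = 1088 N·s/m; ζ = c/c_c = 1510/1088 = 1.39.
Since ζ > 1 the system is overdamped.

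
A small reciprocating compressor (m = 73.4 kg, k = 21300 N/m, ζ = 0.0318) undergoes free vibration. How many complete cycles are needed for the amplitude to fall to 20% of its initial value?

9 cycles

Logarithmic decrement δ = 2πζ/√(1 − ζ²) = 2π × 0.03180/√(1 − 0.00101) = 0.1999.
x_n/x₀ = e^(−nδ) ≤ 0.2; take ln: n ≥ ln(1/0.2)/δ = 1.609/0.1999 = 8.051.
So 9 complete cycles are required.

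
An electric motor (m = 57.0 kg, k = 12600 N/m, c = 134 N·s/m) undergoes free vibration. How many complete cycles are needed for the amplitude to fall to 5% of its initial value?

ζ = c/(2√(km)) = 134/(2√(12600 × 57.0)) = 134/1695 = 0.07906.
Logarithmic decrement δ = 2πζ/√(1 − ζ²) = 2π × 0.07906/√(1 − 0.00625) = 0.4983.
x_n/x₀ = e^(−nδ) ≤ 0.05; take ln: n ≥ ln(1/0.05)/δ = 2.996/0.4983 = 6.012.
So 7 complete cycles are required.

7 cycles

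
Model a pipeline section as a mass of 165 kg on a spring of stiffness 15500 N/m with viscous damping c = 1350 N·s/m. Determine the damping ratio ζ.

ω_n = √(k/m) = √(15500/165) = 9.692 rad/s.
Critical damping c_c = 2√(k·m) = 2√(15500 × 165) = 3198 N·s/m, so ζ = c/c_c = 1350/3198 = 0.4221.

0.422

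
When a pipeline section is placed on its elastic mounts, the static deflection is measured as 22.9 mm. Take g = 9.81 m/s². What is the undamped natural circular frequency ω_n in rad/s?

20.7 rad/s

ω_n = √(g/δ_st) = √(9.81/0.0229) = √428.4 = 20.70 rad/s.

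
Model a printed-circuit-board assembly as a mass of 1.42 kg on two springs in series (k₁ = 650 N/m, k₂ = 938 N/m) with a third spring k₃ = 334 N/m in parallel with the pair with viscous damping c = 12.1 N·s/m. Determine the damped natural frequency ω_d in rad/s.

Series pair: k_s = k₁k₂/(k₁+k₂) = (650)(938)/(650 + 938) = 383.9 N/m. In parallel with k₃: k_eq = 383.9 + 334 = 717.9 N/m.
ω_n = √(k_eq/m) = √(717.9/1.42) = 22.49 rad/s.
Critical damping c_c = 2√(k_eq·m) = 2√(717.9 × 1.42) = 63.86 N·s/m, so ζ = c/c_c = 12.1/63.86 = 0.1895.
ω_d = ω_n√(1 − ζ²) = 22.49 × √(1 − 0.0359) = 22.08 rad/s.

22.1 rad/s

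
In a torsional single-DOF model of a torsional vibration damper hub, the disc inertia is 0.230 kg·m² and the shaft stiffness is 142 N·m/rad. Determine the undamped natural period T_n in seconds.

ω_n = √(k_t/J) = √(142/0.230) = √617.4 = 24.85 rad/s.
T_n = 2π/ω_n = 6.283/24.85 = 0.2529 s.

0.253 s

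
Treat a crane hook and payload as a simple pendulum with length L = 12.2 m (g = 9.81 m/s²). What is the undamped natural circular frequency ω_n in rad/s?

For a simple pendulum ω_n = √(g/L) = √(9.81/12.2) = √0.8041 = 0.8967 rad/s.

0.897 rad/s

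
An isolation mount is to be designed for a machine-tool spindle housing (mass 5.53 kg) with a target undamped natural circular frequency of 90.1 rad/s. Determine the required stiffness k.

44900 N/m

k = m·ω_n² = 5.53 × 90.10² = 5.53 × 8118 = 44890 N/m.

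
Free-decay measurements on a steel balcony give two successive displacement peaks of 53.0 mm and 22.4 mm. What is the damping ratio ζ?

Logarithmic decrement δ = (1/n)·ln(x₀/x_n) = (1/1)·ln(53.0/22.4) = (1/1)·ln(2.366) = 0.8612.
ζ = δ/√(4π² + δ²) = 0.8612/√(39.48 + 0.742) = 0.8612/6.342 = 0.1358.

0.136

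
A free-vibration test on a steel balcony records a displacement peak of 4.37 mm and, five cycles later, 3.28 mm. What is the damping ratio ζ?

0.00913

Logarithmic decrement δ = (1/n)·ln(x₀/x_n) = (1/5)·ln(4.37/3.28) = (1/5)·ln(1.332) = 0.05738.
ζ = δ/√(4π² + δ²) = 0.05738/√(39.48 + 0.00329) = 0.05738/6.283 = 0.009133.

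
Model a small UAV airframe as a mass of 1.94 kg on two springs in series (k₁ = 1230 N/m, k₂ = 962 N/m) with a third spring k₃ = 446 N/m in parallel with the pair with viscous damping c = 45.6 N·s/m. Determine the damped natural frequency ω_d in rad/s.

19.2 rad/s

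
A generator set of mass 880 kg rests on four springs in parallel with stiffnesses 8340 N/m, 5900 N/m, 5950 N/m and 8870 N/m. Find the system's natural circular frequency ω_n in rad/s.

Parallel springs add: k_eq = 8340 + 5900 + 5950 + 8870 = 29060 N/m.
ω_n = √(k_eq/m) = √(29060/880) = √33.02 = 5.747 rad/s.

5.75 rad/s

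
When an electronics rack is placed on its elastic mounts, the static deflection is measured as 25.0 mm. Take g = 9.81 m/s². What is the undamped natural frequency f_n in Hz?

ω_n = √(g/δ_st) = √(9.81/0.0250) = √392.4 = 19.81 rad/s.
f_n = ω_n/(2π) = 19.81/6.283 = 3.153 Hz.

3.15 Hz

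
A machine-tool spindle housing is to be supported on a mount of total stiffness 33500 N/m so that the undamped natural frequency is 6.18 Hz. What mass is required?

22.2 kg

ω_n = 2πf_n = 2π × 6.18 = 38.83 rad/s.
m = k/ω_n² = 33500/38.83² = 33500/1508 = 22.22 kg.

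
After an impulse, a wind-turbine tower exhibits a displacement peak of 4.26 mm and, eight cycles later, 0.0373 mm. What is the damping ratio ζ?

0.0938

Logarithmic decrement δ = (1/n)·ln(x₀/x_n) = (1/8)·ln(4.26/0.0373) = (1/8)·ln(114.2) = 0.5923.
ζ = δ/√(4π² + δ²) = 0.5923/√(39.48 + 0.351) = 0.5923/6.311 = 0.09384.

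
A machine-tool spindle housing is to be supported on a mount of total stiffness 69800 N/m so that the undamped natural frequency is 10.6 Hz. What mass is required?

ω_n = 2πf_n = 2π × 10.6 = 66.60 rad/s.
m = k/ω_n² = 69800/66.60² = 69800/4436 = 15.74 kg.

15.7 kg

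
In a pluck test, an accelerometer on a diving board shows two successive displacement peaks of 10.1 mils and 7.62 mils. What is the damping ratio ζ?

0.0448

Logarithmic decrement δ = (1/n)·ln(x₀/x_n) = (1/1)·ln(10.1/7.62) = (1/1)·ln(1.325) = 0.2818.
ζ = δ/√(4π² + δ²) = 0.2818/√(39.48 + 0.0794) = 0.2818/6.289 = 0.04480.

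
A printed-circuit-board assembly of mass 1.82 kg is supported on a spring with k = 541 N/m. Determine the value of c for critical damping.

c_c = 2√(k·m) = 2√(541.0 × 1.82) = 2 × 31.38 = 62.76 N·s/m.

62.8 N·s/m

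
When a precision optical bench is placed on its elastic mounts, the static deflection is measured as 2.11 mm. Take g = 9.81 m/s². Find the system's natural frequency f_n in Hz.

10.9 Hz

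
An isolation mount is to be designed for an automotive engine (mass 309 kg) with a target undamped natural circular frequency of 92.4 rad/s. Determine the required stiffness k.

k = m·ω_n² = 309 × 92.40² = 309 × 8538 = 2638000 N/m.

2640000 N/m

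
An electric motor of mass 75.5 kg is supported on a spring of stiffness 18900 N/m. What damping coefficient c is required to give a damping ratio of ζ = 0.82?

1960 N·s/m

c_c = 2√(k·m) = 2√(18900 × 75.5) = 2389 N·s/m.
c = ζ·c_c = 0.82 × 2389 = 1959 N·s/m.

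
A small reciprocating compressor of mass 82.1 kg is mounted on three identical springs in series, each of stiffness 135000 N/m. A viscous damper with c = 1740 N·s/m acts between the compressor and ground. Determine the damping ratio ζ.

0.453

Series springs: 1/k_eq = 3/135000, so k_eq = 135000/3 = 45000 N/m.
ω_n = √(k_eq/m) = √(45000/82.1) = 23.41 rad/s.
Critical damping c_c = 2√(k_eq·m) = 2√(45000 × 82.1) = 3844 N·s/m, so ζ = c/c_c = 1740/3844 = 0.4526.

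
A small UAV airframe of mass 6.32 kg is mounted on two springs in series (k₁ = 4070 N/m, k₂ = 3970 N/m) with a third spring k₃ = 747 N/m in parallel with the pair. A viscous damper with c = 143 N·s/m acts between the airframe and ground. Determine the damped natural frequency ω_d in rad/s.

Series pair: k_s = k₁k₂/(k₁+k₂) = (4070)(3970)/(4070 + 3970) = 2010 N/m. In parallel with k₃: k_eq = 2010 + 747 = 2757 N/m.
ω_n = √(k_eq/m) = √(2757/6.32) = 20.89 rad/s.
Critical damping c_c = 2√(k_eq·m) = 2√(2757 × 6.32) = 264.0 N·s/m, so ζ = c/c_c = 143/264.0 = 0.5417.
ω_d = ω_n√(1 − ζ²) = 20.89 × √(1 − 0.293) = 17.56 rad/s.

17.6 rad/s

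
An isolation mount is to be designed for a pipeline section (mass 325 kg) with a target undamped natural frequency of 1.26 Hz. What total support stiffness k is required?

ω_n = 2πf_n = 2π × 1.26 = 7.917 rad/s.
k = m·ω_n² = 325 × 7.917² = 325 × 62.68 = 20370 N/m.

20400 N/m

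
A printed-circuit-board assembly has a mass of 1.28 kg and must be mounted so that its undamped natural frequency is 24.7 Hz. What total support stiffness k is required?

ω_n = 2πf_n = 2π × 24.7 = 155.2 rad/s.
k = m·ω_n² = 1.28 × 155.2² = 1.28 × 24090 = 30830 N/m.

30800 N/m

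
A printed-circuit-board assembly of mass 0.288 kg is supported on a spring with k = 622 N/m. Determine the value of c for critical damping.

26.8 N·s/m

c_c = 2√(k·m) = 2√(622.0 × 0.288) = 2 × 13.38 = 26.77 N·s/m.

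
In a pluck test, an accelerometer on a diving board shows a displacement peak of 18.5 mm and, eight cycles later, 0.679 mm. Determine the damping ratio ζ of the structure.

0.0656

Logarithmic decrement δ = (1/n)·ln(x₀/x_n) = (1/8)·ln(18.5/0.679) = (1/8)·ln(27.25) = 0.4131.
ζ = δ/√(4π² + δ²) = 0.4131/√(39.48 + 0.171) = 0.4131/6.297 = 0.06561.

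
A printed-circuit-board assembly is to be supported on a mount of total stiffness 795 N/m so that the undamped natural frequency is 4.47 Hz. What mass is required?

1.01 kg

ω_n = 2πf_n = 2π × 4.47 = 28.09 rad/s.
m = k/ω_n² = 795/28.09² = 795/788.8 = 1.008 kg.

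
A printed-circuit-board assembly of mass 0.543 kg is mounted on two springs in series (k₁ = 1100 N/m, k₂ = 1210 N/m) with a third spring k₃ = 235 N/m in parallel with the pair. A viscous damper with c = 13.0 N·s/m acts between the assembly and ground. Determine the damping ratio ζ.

0.310

Series pair: k_s = k₁k₂/(k₁+k₂) = (1100)(1210)/(1100 + 1210) = 576.2 N/m. In parallel with k₃: k_eq = 576.2 + 235 = 811.2 N/m.
ω_n = √(k_eq/m) = √(811.2/0.543) = 38.65 rad/s.
Critical damping c_c = 2√(k_eq·m) = 2√(811.2 × 0.543) = 41.98 N·s/m, so ζ = c/c_c = 13.0/41.98 = 0.3097.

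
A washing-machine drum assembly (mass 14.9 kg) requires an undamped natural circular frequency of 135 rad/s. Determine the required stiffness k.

k = m·ω_n² = 14.9 × 135.0² = 14.9 × 18220 = 271600 N/m.

272000 N/m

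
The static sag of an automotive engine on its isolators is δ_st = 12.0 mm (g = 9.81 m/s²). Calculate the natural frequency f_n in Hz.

ω_n = √(g/δ_st) = √(9.81/0.0120) = √817.5 = 28.59 rad/s.
f_n = ω_n/(2π) = 28.59/6.283 = 4.551 Hz.

4.55 Hz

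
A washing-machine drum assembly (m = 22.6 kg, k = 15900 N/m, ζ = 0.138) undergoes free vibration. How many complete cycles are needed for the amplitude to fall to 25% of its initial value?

2 cycles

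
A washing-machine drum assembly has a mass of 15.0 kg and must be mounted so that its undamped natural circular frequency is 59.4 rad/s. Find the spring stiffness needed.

k = m·ω_n² = 15.0 × 59.40² = 15.0 × 3528 = 52930 N/m.

52900 N/m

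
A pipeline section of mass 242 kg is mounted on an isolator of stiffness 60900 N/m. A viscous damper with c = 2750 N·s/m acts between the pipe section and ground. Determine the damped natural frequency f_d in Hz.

ω_n = √(k/m) = √(60900/242) = 15.86 rad/s.
Critical damping c_c = 2√(k·m) = 2√(60900 × 242) = 7678 N·s/m, so ζ = c/c_c = 2750/7678 = 0.3582.
ω_d = ω_n√(1 − ζ²) = 15.86 × √(1 − 0.128) = 14.81 rad/s.
f_d = ω_d/(2π) = 2.357 Hz.

2.36 Hz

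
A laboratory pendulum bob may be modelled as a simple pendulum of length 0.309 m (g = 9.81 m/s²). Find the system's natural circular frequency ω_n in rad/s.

5.63 rad/s

For a simple pendulum ω_n = √(g/L) = √(9.81/0.309) = √31.75 = 5.634 rad/s.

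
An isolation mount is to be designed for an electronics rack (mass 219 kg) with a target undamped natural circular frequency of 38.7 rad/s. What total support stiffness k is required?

k = m·ω_n² = 219 × 38.70² = 219 × 1498 = 328000 N/m.

328000 N/m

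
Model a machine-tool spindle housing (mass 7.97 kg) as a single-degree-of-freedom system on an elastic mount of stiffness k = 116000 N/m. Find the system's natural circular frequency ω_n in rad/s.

121 rad/s

ω_n = √(k/m) = √(116000/7.97) = √14550 = 120.6 rad/s.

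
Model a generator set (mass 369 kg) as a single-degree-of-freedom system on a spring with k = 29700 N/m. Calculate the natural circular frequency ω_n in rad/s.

8.97 rad/s

ω_n = √(k/m) = √(29700/369) = √80.49 = 8.971 rad/s.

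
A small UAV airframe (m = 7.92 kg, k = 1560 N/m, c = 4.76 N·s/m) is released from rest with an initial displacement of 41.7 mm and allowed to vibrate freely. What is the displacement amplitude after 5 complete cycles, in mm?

ζ = c/(2√(km)) = 4.76/(2√(1560 × 7.92)) = 4.76/222.3 = 0.02141.
Logarithmic decrement δ = 2πζ/√(1 − ζ²) = 2π × 0.02141/√(1 − 0.000458) = 0.1346.
After n cycles, x_n/x₀ = e^(−nδ), so x_5 = 41.7 × e^(−5 × 0.1346) = 41.7 × 0.5103 = 21.28 mm.

21.3 mm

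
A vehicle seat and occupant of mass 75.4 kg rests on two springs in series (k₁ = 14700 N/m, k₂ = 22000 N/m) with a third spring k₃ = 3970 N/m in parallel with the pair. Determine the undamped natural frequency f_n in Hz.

2.07 Hz

Series pair: k_s = k₁k₂/(k₁+k₂) = (14700)(22000)/(14700 + 22000) = 8812 N/m. In parallel with k₃: k_eq = 8812 + 3970 = 12780 N/m.
ω_n = √(k_eq/m) = √(12780/75.4) = √169.5 = 13.02 rad/s.
f_n = ω_n/(2π) = 13.02/6.283 = 2.072 Hz.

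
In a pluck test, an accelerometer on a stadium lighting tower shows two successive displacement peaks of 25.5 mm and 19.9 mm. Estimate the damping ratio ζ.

0.0394

Logarithmic decrement δ = (1/n)·ln(x₀/x_n) = (1/1)·ln(25.5/19.9) = (1/1)·ln(1.281) = 0.2480.
ζ = δ/√(4π² + δ²) = 0.2480/√(39.48 + 0.0615) = 0.2480/6.288 = 0.03943.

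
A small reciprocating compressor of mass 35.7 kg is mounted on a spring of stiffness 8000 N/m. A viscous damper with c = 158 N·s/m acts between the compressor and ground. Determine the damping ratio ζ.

0.148

ω_n = √(k/m) = √(8000/35.7) = 14.97 rad/s.
Critical damping c_c = 2√(k·m) = 2√(8000 × 35.7) = 1069 N·s/m, so ζ = c/c_c = 158/1069 = 0.1478.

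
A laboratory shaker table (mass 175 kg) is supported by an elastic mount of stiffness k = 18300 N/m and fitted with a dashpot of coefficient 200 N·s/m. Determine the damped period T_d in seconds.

ω_n = √(k/m) = √(18300/175) = 10.23 rad/s.
Critical damping c_c = 2√(k·m) = 2√(18300 × 175) = 3579 N·s/m, so ζ = c/c_c = 200/3579 = 0.05588.
ω_d = ω_n√(1 − ζ²) = 10.23 × √(1 − 0.00312) = 10.21 rad/s.
T_d = 2π/ω_d = 0.6154 s.

0.615 s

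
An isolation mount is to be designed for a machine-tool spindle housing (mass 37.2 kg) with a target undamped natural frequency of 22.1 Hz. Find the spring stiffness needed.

717000 N/m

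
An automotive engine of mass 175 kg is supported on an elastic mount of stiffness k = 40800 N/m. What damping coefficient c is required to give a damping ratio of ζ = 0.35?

1870 N·s/m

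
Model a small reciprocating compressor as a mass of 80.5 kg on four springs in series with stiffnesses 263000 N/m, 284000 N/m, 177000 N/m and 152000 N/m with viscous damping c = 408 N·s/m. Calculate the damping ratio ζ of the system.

Series springs: 1/k_eq = 1/263000 + 1/284000 + 1/177000 + 1/152000 = 1.955×10^-5, so k_eq = 51150 N/m.
ω_n = √(k_eq/m) = √(51150/80.5) = 25.21 rad/s.
Critical damping c_c = 2√(k_eq·m) = 2√(51150 × 80.5) = 4058 N·s/m, so ζ = c/c_c = 408/4058 = 0.1005.

0.101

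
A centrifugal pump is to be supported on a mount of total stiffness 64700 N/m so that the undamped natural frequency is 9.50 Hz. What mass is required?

18.2 kg

ω_n = 2πf_n = 2π × 9.50 = 59.69 rad/s.
m = k/ω_n² = 64700/59.69² = 64700/3563 = 18.16 kg.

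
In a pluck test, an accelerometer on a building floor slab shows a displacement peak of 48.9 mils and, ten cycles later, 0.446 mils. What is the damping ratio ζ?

Logarithmic decrement δ = (1/n)·ln(x₀/x_n) = (1/10)·ln(48.9/0.446) = (1/10)·ln(109.6) = 0.4697.
ζ = δ/√(4π² + δ²) = 0.4697/√(39.48 + 0.221) = 0.4697/6.301 = 0.07455.

0.0746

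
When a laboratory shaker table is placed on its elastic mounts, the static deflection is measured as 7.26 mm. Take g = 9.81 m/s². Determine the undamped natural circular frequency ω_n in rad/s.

ω_n = √(g/δ_st) = √(9.81/0.00726) = √1351 = 36.76 rad/s.

36.8 rad/s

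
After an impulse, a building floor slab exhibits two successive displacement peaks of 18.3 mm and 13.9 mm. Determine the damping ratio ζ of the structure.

Logarithmic decrement δ = (1/n)·ln(x₀/x_n) = (1/1)·ln(18.3/13.9) = (1/1)·ln(1.317) = 0.2750.
ζ = δ/√(4π² + δ²) = 0.2750/√(39.48 + 0.0756) = 0.2750/6.289 = 0.04373.

0.0437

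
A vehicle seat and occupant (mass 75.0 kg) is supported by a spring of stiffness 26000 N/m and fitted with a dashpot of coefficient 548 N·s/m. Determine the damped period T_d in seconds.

0.344 s

ω_n = √(k/m) = √(26000/75.0) = 18.62 rad/s.
Critical damping c_c = 2√(k·m) = 2√(26000 × 75.0) = 2793 N·s/m, so ζ = c/c_c = 548/2793 = 0.1962.
ω_d = ω_n√(1 − ζ²) = 18.62 × √(1 − 0.0385) = 18.26 rad/s.
T_d = 2π/ω_d = 0.3442 s.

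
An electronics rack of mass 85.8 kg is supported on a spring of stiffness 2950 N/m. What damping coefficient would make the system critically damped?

1010 N·s/m

c_c = 2√(k·m) = 2√(2950 × 85.8) = 2 × 503.1 = 1006 N·s/m.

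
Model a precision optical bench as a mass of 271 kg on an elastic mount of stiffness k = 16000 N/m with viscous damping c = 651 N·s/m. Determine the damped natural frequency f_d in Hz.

1.21 Hz

ω_n = √(k/m) = √(16000/271) = 7.684 rad/s.
Critical damping c_c = 2√(k·m) = 2√(16000 × 271) = 4165 N·s/m, so ζ = c/c_c = 651/4165 = 0.1563.
ω_d = ω_n√(1 − ζ²) = 7.684 × √(1 − 0.0244) = 7.589 rad/s.
f_d = ω_d/(2π) = 1.208 Hz.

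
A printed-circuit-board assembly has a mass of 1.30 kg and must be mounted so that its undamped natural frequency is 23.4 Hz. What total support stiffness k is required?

ω_n = 2πf_n = 2π × 23.4 = 147.0 rad/s.
k = m·ω_n² = 1.30 × 147.0² = 1.30 × 21620 = 28100 N/m.

28100 N/m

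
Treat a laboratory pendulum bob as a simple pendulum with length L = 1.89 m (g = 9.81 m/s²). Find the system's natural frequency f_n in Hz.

0.363 Hz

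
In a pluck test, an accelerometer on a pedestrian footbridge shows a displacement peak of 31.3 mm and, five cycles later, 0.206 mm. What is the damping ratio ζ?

0.158

Logarithmic decrement δ = (1/n)·ln(x₀/x_n) = (1/5)·ln(31.3/0.206) = (1/5)·ln(151.9) = 1.005.
ζ = δ/√(4π² + δ²) = 1.005/√(39.48 + 1.01) = 1.005/6.363 = 0.1579.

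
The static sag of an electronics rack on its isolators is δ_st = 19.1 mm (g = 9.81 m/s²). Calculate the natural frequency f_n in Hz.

3.61 Hz

ω_n = √(g/δ_st) = √(9.81/0.0191) = √513.6 = 22.66 rad/s.
f_n = ω_n/(2π) = 22.66/6.283 = 3.607 Hz.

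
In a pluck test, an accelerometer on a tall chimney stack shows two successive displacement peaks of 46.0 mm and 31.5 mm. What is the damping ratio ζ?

0.0602

Logarithmic decrement δ = (1/n)·ln(x₀/x_n) = (1/1)·ln(46.0/31.5) = (1/1)·ln(1.460) = 0.3787.
ζ = δ/√(4π² + δ²) = 0.3787/√(39.48 + 0.143) = 0.3787/6.295 = 0.06016.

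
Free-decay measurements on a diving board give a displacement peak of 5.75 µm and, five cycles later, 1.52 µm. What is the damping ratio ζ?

0.0423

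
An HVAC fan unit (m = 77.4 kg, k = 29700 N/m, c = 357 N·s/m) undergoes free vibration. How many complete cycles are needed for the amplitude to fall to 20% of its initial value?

ζ = c/(2√(km)) = 357/(2√(29700 × 77.4)) = 357/3032 = 0.1177.
Logarithmic decrement δ = 2πζ/√(1 − ζ²) = 2π × 0.1177/√(1 − 0.0139) = 0.7449.
x_n/x₀ = e^(−nδ) ≤ 0.2; take ln: n ≥ ln(1/0.2)/δ = 1.609/0.7449 = 2.161.
So 3 complete cycles are required.

3 cycles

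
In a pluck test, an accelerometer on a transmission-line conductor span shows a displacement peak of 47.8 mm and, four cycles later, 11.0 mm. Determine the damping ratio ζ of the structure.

Logarithmic decrement δ = (1/n)·ln(x₀/x_n) = (1/4)·ln(47.8/11.0) = (1/4)·ln(4.345) = 0.3673.
ζ = δ/√(4π² + δ²) = 0.3673/√(39.48 + 0.135) = 0.3673/6.294 = 0.05836.

0.0584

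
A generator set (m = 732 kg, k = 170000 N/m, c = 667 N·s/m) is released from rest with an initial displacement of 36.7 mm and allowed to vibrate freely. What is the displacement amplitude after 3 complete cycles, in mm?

20.9 mm

ζ = c/(2√(km)) = 667/(2√(170000 × 732)) = 667/22310 = 0.02990.
Logarithmic decrement δ = 2πζ/√(1 − ζ²) = 2π × 0.02990/√(1 − 0.000894) = 0.1879.
After n cycles, x_n/x₀ = e^(−nδ), so x_3 = 36.7 × e^(−3 × 0.1879) = 36.7 × 0.5691 = 20.88 mm.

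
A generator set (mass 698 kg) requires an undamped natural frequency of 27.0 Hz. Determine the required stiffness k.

ω_n = 2πf_n = 2π × 27.0 = 169.6 rad/s.
k = m·ω_n² = 698 × 169.6² = 698 × 28780 = 20090000 N/m.

20100000 N/m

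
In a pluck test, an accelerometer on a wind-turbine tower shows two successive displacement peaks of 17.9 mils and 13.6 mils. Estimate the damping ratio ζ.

0.0437

Logarithmic decrement δ = (1/n)·ln(x₀/x_n) = (1/1)·ln(17.9/13.6) = (1/1)·ln(1.316) = 0.2747.
ζ = δ/√(4π² + δ²) = 0.2747/√(39.48 + 0.0755) = 0.2747/6.289 = 0.04368.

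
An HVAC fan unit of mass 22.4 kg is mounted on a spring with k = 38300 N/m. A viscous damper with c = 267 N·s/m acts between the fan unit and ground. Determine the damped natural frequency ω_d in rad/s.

40.9 rad/s

ω_n = √(k/m) = √(38300/22.4) = 41.35 rad/s.
Critical damping c_c = 2√(k·m) = 2√(38300 × 22.4) = 1852 N·s/m, so ζ = c/c_c = 267/1852 = 0.1441.
ω_d = ω_n√(1 − ζ²) = 41.35 × √(1 − 0.0208) = 40.92 rad/s.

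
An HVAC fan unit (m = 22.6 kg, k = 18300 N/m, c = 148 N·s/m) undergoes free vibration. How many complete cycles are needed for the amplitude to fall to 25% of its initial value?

ζ = c/(2√(km)) = 148/(2√(18300 × 22.6)) = 148/1286 = 0.1151.
Logarithmic decrement δ = 2πζ/√(1 − ζ²) = 2π × 0.1151/√(1 − 0.0132) = 0.7278.
x_n/x₀ = e^(−nδ) ≤ 0.25; take ln: n ≥ ln(1/0.25)/δ = 1.386/0.7278 = 1.905.
So 2 complete cycles are required.

2 cycles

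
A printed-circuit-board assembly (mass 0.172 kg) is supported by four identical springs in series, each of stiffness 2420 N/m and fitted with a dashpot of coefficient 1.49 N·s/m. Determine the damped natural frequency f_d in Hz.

Series springs: 1/k_eq = 4/2420, so k_eq = 2420/4 = 605.0 N/m.
ω_n = √(k_eq/m) = √(605.0/0.172) = 59.31 rad/s.
Critical damping c_c = 2√(k_eq·m) = 2√(605.0 × 0.172) = 20.40 N·s/m, so ζ = c/c_c = 1.49/20.40 = 0.07303.
ω_d = ω_n√(1 − ζ²) = 59.31 × √(1 − 0.00533) = 59.15 rad/s.
f_d = ω_d/(2π) = 9.414 Hz.

9.41 Hz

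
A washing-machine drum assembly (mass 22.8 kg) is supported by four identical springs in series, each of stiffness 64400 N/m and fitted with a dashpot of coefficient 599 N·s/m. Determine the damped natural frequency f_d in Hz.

3.68 Hz

Series springs: 1/k_eq = 4/64400, so k_eq = 64400/4 = 16100 N/m.
ω_n = √(k_eq/m) = √(16100/22.8) = 26.57 rad/s.
Critical damping c_c = 2√(k_eq·m) = 2√(16100 × 22.8) = 1212 N·s/m, so ζ = c/c_c = 599/1212 = 0.4943.
ω_d = ω_n√(1 − ζ²) = 26.57 × √(1 − 0.244) = 23.10 rad/s.
f_d = ω_d/(2π) = 3.676 Hz.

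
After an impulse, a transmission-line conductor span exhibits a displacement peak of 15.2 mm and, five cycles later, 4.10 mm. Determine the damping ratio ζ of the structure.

0.0417

Logarithmic decrement δ = (1/n)·ln(x₀/x_n) = (1/5)·ln(15.2/4.10) = (1/5)·ln(3.707) = 0.2621.
ζ = δ/√(4π² + δ²) = 0.2621/√(39.48 + 0.0687) = 0.2621/6.289 = 0.04167.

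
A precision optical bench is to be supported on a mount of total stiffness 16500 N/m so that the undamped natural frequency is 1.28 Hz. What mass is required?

ω_n = 2πf_n = 2π × 1.28 = 8.042 rad/s.
m = k/ω_n² = 16500/8.042² = 16500/64.68 = 255.1 kg.

255 kg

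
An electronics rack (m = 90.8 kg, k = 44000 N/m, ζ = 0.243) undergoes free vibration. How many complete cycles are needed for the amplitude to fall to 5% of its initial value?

2 cycles

Logarithmic decrement δ = 2πζ/√(1 − ζ²) = 2π × 0.2430/√(1 − 0.0590) = 1.574.
x_n/x₀ = e^(−nδ) ≤ 0.05; take ln: n ≥ ln(1/0.05)/δ = 2.996/1.574 = 1.903.
So 2 complete cycles are required.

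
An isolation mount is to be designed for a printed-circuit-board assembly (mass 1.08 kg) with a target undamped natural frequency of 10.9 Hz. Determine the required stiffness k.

ω_n = 2πf_n = 2π × 10.9 = 68.49 rad/s.
k = m·ω_n² = 1.08 × 68.49² = 1.08 × 4690 = 5066 N/m.

5070 N/m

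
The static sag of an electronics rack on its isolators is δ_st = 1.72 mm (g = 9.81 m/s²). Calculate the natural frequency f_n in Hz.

ω_n = √(g/δ_st) = √(9.81/0.00172) = √5703 = 75.52 rad/s.
f_n = ω_n/(2π) = 75.52/6.283 = 12.02 Hz.

12.0 Hz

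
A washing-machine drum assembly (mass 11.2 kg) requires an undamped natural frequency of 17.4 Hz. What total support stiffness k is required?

134000 N/m

ω_n = 2πf_n = 2π × 17.4 = 109.3 rad/s.
k = m·ω_n² = 11.2 × 109.3² = 11.2 × 11950 = 133900 N/m.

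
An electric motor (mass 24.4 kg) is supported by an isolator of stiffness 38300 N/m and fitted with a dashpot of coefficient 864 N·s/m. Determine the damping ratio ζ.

0.447

ω_n = √(k/m) = √(38300/24.4) = 39.62 rad/s.
Critical damping c_c = 2√(k·m) = 2√(38300 × 24.4) = 1933 N·s/m, so ζ = c/c_c = 864/1933 = 0.4469.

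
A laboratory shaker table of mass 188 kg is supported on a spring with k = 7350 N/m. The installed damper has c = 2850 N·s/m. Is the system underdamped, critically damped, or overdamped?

c_c = 2√(k·m) = 2351 N·s/m; ζ = c/c_c = 2850/2351 = 1.21.
Since ζ > 1 the system is overdamped.

overdamped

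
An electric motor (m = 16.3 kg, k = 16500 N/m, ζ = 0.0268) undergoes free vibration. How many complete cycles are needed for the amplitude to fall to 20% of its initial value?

Logarithmic decrement δ = 2πζ/√(1 − ζ²) = 2π × 0.02680/√(1 − 0.000718) = 0.1684.
x_n/x₀ = e^(−nδ) ≤ 0.2; take ln: n ≥ ln(1/0.2)/δ = 1.609/0.1684 = 9.554.
So 10 complete cycles are required.

10 cycles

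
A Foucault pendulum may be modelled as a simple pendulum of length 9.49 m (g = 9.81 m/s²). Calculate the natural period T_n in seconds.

6.18 s

For a simple pendulum ω_n = √(g/L) = √(9.81/9.49) = √1.034 = 1.017 rad/s.
T_n = 2π/ω_n = 6.283/1.017 = 6.180 s.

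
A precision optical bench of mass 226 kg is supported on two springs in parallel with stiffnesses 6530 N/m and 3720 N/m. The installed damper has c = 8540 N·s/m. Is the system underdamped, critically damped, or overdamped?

overdamped

Parallel springs add: k_eq = 6530 + 3720 = 10250 N/m.
c_c = 2√(k_eq·m) = 3044 N·s/m; ζ = c/c_c = 8540/3044 = 2.81.
Since ζ > 1 the system is overdamped.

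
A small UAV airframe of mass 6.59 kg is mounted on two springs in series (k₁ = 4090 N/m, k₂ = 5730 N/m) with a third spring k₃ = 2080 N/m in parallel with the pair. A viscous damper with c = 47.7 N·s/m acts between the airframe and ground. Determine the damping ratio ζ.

Series pair: k_s = k₁k₂/(k₁+k₂) = (4090)(5730)/(4090 + 5730) = 2387 N/m. In parallel with k₃: k_eq = 2387 + 2080 = 4467 N/m.
ω_n = √(k_eq/m) = √(4467/6.59) = 26.03 rad/s.
Critical damping c_c = 2√(k_eq·m) = 2√(4467 × 6.59) = 343.1 N·s/m, so ζ = c/c_c = 47.7/343.1 = 0.1390.

0.139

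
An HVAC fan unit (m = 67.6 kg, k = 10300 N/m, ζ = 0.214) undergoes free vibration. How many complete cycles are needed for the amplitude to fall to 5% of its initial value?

3 cycles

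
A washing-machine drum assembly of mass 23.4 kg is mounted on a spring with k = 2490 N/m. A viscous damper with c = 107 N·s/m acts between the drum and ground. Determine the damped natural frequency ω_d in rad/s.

10.1 rad/s

ω_n = √(k/m) = √(2490/23.4) = 10.32 rad/s.
Critical damping c_c = 2√(k·m) = 2√(2490 × 23.4) = 482.8 N·s/m, so ζ = c/c_c = 107/482.8 = 0.2216.
ω_d = ω_n√(1 − ζ²) = 10.32 × √(1 − 0.0491) = 10.06 rad/s.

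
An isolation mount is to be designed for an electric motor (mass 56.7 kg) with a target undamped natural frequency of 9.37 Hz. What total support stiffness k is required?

197000 N/m

ω_n = 2πf_n = 2π × 9.37 = 58.87 rad/s.
k = m·ω_n² = 56.7 × 58.87² = 56.7 × 3466 = 196500 N/m.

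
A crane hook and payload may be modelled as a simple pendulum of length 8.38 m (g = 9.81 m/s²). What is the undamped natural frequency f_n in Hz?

For a simple pendulum ω_n = √(g/L) = √(9.81/8.38) = √1.171 = 1.082 rad/s.
f_n = ω_n/(2π) = 1.082/6.283 = 0.1722 Hz.

0.172 Hz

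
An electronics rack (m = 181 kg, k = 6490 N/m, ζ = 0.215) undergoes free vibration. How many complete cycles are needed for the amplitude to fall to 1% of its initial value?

4 cycles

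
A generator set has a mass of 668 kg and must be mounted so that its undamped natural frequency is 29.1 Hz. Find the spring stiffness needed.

ω_n = 2πf_n = 2π × 29.1 = 182.8 rad/s.
k = m·ω_n² = 668 × 182.8² = 668 × 33430 = 22330000 N/m.

22300000 N/m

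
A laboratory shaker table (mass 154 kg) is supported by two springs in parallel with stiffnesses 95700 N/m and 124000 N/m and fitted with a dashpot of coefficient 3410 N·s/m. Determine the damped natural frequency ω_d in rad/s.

36.1 rad/s

Parallel springs add: k_eq = 95700 + 124000 = 219700 N/m.
ω_n = √(k_eq/m) = √(219700/154) = 37.77 rad/s.
Critical damping c_c = 2√(k_eq·m) = 2√(219700 × 154) = 11630 N·s/m, so ζ = c/c_c = 3410/11630 = 0.2931.
ω_d = ω_n√(1 − ζ²) = 37.77 × √(1 − 0.0859) = 36.11 rad/s.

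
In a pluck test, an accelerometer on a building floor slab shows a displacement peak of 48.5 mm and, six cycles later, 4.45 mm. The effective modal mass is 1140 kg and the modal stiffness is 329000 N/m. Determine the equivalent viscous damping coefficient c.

2450 N·s/m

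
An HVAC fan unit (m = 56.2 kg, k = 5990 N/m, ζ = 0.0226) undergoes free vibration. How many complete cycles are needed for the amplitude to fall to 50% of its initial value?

Logarithmic decrement δ = 2πζ/√(1 − ζ²) = 2π × 0.02260/√(1 − 0.000511) = 0.1420.
x_n/x₀ = e^(−nδ) ≤ 0.5; take ln: n ≥ ln(1/0.5)/δ = 0.6931/0.1420 = 4.880.
So 5 complete cycles are required.

5 cycles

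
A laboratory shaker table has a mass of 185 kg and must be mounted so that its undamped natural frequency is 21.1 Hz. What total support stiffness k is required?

3250000 N/m

ω_n = 2πf_n = 2π × 21.1 = 132.6 rad/s.
k = m·ω_n² = 185 × 132.6² = 185 × 17580 = 3252000 N/m.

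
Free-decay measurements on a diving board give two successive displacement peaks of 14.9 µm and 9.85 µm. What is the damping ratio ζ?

0.0657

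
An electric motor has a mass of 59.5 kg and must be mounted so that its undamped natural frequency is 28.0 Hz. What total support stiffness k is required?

ω_n = 2πf_n = 2π × 28.0 = 175.9 rad/s.
k = m·ω_n² = 59.5 × 175.9² = 59.5 × 30950 = 1842000 N/m.

1840000 N/m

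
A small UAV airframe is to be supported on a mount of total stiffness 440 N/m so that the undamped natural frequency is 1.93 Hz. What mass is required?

2.99 kg

ω_n = 2πf_n = 2π × 1.93 = 12.13 rad/s.
m = k/ω_n² = 440/12.13² = 440/147.1 = 2.992 kg.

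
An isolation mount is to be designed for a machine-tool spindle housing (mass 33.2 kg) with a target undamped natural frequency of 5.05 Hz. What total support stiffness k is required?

33400 N/m

ω_n = 2πf_n = 2π × 5.05 = 31.73 rad/s.
k = m·ω_n² = 33.2 × 31.73² = 33.2 × 1007 = 33430 N/m.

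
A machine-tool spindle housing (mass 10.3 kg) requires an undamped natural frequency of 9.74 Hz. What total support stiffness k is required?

ω_n = 2πf_n = 2π × 9.74 = 61.20 rad/s.
k = m·ω_n² = 10.3 × 61.20² = 10.3 × 3745 = 38580 N/m.

38600 N/m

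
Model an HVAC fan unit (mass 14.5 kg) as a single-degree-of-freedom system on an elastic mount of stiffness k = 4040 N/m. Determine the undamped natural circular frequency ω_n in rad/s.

16.7 rad/s

ω_n = √(k/m) = √(4040/14.5) = √278.6 = 16.69 rad/s.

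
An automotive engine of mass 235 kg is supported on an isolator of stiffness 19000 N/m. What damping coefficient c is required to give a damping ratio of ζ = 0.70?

2960 N·s/m

c_c = 2√(k·m) = 2√(19000 × 235) = 4226 N·s/m.
c = ζ·c_c = 0.70 × 4226 = 2958 N·s/m.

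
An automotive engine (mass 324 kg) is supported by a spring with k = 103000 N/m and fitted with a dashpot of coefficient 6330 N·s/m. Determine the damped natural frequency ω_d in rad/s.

ω_n = √(k/m) = √(103000/324) = 17.83 rad/s.
Critical damping c_c = 2√(k·m) = 2√(103000 × 324) = 11550 N·s/m, so ζ = c/c_c = 6330/11550 = 0.5479.
ω_d = ω_n√(1 − ζ²) = 17.83 × √(1 − 0.300) = 14.92 rad/s.

14.9 rad/s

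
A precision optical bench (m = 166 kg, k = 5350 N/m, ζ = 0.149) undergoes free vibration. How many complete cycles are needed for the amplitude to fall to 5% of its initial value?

4 cycles

Logarithmic decrement δ = 2πζ/√(1 − ζ²) = 2π × 0.1490/√(1 − 0.0222) = 0.9468.
x_n/x₀ = e^(−nδ) ≤ 0.05; take ln: n ≥ ln(1/0.05)/δ = 2.996/0.9468 = 3.164.
So 4 complete cycles are required.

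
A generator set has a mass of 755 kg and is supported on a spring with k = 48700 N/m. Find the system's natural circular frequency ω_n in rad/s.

ω_n = √(k/m) = √(48700/755) = √64.50 = 8.031 rad/s.

8.03 rad/s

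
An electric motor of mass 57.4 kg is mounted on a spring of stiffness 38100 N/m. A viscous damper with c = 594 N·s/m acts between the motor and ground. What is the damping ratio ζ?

0.201

ω_n = √(k/m) = √(38100/57.4) = 25.76 rad/s.
Critical damping c_c = 2√(k·m) = 2√(38100 × 57.4) = 2958 N·s/m, so ζ = c/c_c = 594/2958 = 0.2008.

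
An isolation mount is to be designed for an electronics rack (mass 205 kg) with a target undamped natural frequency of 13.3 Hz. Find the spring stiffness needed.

1430000 N/m

ω_n = 2πf_n = 2π × 13.3 = 83.57 rad/s.
k = m·ω_n² = 205 × 83.57² = 205 × 6983 = 1432000 N/m.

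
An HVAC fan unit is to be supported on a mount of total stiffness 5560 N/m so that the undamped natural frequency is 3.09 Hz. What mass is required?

14.8 kg

ω_n = 2πf_n = 2π × 3.09 = 19.42 rad/s.
m = k/ω_n² = 5560/19.42² = 5560/376.9 = 14.75 kg.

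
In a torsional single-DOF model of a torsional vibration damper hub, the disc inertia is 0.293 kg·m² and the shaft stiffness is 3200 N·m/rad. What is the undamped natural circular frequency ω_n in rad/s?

105 rad/s

ω_n = √(k_t/J) = √(3200/0.293) = √10920 = 104.5 rad/s.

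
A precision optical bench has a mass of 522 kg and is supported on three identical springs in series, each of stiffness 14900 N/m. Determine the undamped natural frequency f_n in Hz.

0.491 Hz

Series springs: 1/k_eq = 3/14900, so k_eq = 14900/3 = 4967 N/m.
ω_n = √(k_eq/m) = √(4967/522) = √9.515 = 3.085 rad/s.
f_n = ω_n/(2π) = 3.085/6.283 = 0.4909 Hz.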